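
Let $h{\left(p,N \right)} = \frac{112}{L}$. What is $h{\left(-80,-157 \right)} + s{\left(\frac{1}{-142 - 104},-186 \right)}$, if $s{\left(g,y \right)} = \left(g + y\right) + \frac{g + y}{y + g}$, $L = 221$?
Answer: $- \frac{10030379}{54366} \approx -184.5$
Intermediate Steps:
$s{\left(g,y \right)} = 1 + g + y$ ($s{\left(g,y \right)} = \left(g + y\right) + \frac{g + y}{g + y} = \left(g + y\right) + 1 = 1 + g + y$)
$h{\left(p,N \right)} = \frac{112}{221}$
$h{\left(-80,-157 \right)} + s{\left(\frac{1}{-142 - 104},-186 \right)} = \frac{112}{221} + \left(1 + \frac{1}{-142 - 104} - 186\right) = \frac{112}{221} + \left(1 + \frac{1}{-246} - 186\right) = \frac{112}{221} - \frac{45511}{246} = - \frac{10030379}{54366}$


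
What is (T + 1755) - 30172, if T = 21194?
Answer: -7223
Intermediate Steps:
(T + 1755) - 30172 = (21194 + 1755) - 30172 = 22949 - 30172 = -7223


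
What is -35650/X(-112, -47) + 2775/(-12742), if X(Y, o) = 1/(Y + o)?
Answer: 72226112925/12742 ≈ 5.6684e+6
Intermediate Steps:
-35650/X(-112, -47) + 2775/(-12742) = -35650/(1/(-112 - 47)) + 2775/(-12742) = -35650/(1/(-159)) + 2775*(-1/12742) = -35650/(-1/159) - 2775/12742 = -35650*(-159) - 2775/12742 = 5668350 - 2775/12742 = 72226112925/12742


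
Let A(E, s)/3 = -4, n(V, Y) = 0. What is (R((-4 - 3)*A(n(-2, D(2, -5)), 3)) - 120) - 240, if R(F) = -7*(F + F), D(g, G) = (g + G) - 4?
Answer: -1536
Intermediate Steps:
D(g, G) = -4 + G + g (D(g, G) = (G + g) - 4 = -4 + G + g)
A(E, s) = -12 (A(E, s) = 3*(-4) = -12)
R(F) = -14*F
(R((-4 - 3)*A(n(-2, D(2, -5)), 3)) - 120) - 240 = (-14*(-4 - 3)*(-12) - 120) - 240 = (-(-98)*(-12) - 120) - 240 = (-14*84 - 120) - 240 = (-1176 - 120) - 240 = -1296 - 240 = -1536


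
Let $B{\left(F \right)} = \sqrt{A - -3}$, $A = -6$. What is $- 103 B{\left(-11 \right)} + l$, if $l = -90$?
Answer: $-90 - 103 i \sqrt{3} \approx -90.0 - 178.4 i$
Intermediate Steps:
$B{\left(F \right)} = i \sqrt{3}$ ($B{\left(F \right)} = \sqrt{-6 - -3} = \sqrt{-6 + 3} = \sqrt{-3} = i \sqrt{3}$)
$- 103 B{\left(-11 \right)} + l = - 103 i \sqrt{3} - 90 = -90 - 103 i \sqrt{3}$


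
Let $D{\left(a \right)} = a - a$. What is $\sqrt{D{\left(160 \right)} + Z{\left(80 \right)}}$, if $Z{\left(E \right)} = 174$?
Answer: $\sqrt{174} \approx 13.191$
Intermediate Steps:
$D{\left(a \right)} = 0$
$\sqrt{D{\left(160 \right)} + Z{\left(80 \right)}} = \sqrt{0 + 174} = \sqrt{174}$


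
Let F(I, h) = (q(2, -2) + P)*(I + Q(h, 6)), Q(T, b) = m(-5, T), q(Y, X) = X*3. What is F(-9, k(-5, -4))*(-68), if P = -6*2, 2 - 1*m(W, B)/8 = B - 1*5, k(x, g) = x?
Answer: 106488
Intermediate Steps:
q(Y, X) = 3*X
m(W, B) = 56 - 8*B (m(W, B) = 16 - 8*(B - 1*5) = 16 - 8*(B - 5) = 16 - 8*(-5 + B) = 16 + (40 - 8*B) = 56 - 8*B)
Q(T, b) = 56 - 8*T
P = -12
F(I, h) = -1008 - 18*I + 144*h (F(I, h) = (3*(-2) - 12)*(I + (56 - 8*h)) = (-6 - 12)*(56 + I - 8*h) = -18*(56 + I - 8*h) = -1008 - 18*I + 144*h)
F(-9, k(-5, -4))*(-68) = (-1008 - 18*(-9) + 144*(-5))*(-68) = (-1008 + 162 - 720)*(-68) = -1566*(-68) = 106488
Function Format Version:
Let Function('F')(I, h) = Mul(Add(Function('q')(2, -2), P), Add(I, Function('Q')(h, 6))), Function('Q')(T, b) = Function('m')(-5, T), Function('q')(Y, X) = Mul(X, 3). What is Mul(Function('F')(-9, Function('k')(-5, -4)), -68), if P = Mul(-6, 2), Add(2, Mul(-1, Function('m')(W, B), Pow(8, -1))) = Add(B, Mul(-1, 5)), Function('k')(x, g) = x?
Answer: 106488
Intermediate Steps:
Function('q')(Y, X) = Mul(3, X)
Function('m')(W, B) = Add(56, Mul(-8, B)) (Function('m')(W, B) = Add(16, Mul(-8, Add(B, Mul(-1, 5)))) = Add(16, Mul(-8, Add(B, -5))) = Add(16, Mul(-8, Add(-5, B))) = Add(16, Add(40, Mul(-8, B))) = Add(56, Mul(-8, B)))
Function('Q')(T, b) = Add(56, Mul(-8, T))
P = -12
Function('F')(I, h) = Add(-1008, Mul(-18, I), Mul(144, h)) (Function('F')(I, h) = Mul(Add(Mul(3, -2), -12), Add(I, Add(56, Mul(-8, h)))) = Mul(Add(-6, -12), Add(56, I, Mul(-8, h))) = Mul(-18, Add(56, I, Mul(-8, h))) = Add(-1008, Mul(-18, I), Mul(144, h)))
Mul(Function('F')(-9, Function('k')(-5, -4)), -68) = Mul(Add(-1008, Mul(-18, -9), Mul(144, -5)), -68) = Mul(Add(-1008, 162, -720), -68) = Mul(-1566, -68) = 106488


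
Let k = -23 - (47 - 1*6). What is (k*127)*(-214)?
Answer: 1739392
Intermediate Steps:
k = -64 (k = -23 - (47 - 6) = -23 - 1*41 = -23 - 41 = -64)
(k*127)*(-214) = -64*127*(-214) = -8128*(-214) = 1739392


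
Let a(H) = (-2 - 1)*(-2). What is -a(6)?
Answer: -6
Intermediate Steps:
a(H) = 6 (a(H) = -3*(-2) = 6)
-a(6) = -1*6 = -6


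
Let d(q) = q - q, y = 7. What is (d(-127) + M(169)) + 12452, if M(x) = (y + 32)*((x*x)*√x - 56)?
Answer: 14490695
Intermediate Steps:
d(q) = 0
M(x) = -2184 + 39*x^(5/2) (M(x) = (7 + 32)*((x*x)*√x - 56) = 39*(x²*√x - 56) = 39*(x^(5/2) - 56) = 39*(-56 + x^(5/2)) = -2184 + 39*x^(5/2))
(d(-127) + M(169)) + 12452 = (0 + (-2184 + 39*169^(5/2))) + 12452 = (0 + (-2184 + 39*371293)) + 12452 = (0 + (-2184 + 14480427)) + 12452 = (0 + 14478243) + 12452 = 14478243 + 12452 = 14490695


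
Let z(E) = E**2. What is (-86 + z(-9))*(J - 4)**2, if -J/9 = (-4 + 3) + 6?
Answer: -12005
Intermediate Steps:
J = -45 (J = -9*((-4 + 3) + 6) = -9*(-1 + 6) = -9*5 = -45)
(-86 + z(-9))*(J - 4)**2 = (-86 + (-9)**2)*(-45 - 4)**2 = (-86 + 81)*(-49)**2 = -5*2401 = -12005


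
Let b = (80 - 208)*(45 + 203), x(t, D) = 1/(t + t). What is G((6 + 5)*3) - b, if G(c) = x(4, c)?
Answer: 253953/8 ≈ 31744.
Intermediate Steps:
x(t, D) = 1/(2*t)
G(c) = ⅛ (G(c) = (½)/4 = (½)*(¼) = ⅛)
b = -31744 (b = -128*248 = -31744)
G((6 + 5)*3) - b = ⅛ - 1*(-31744) = ⅛ + 31744 = 253953/8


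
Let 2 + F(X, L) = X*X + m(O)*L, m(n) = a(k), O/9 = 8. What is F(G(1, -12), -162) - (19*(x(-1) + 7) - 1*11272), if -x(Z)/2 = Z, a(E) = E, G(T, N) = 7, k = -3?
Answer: 11634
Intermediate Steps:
O = 72 (O = 9*8 = 72)
x(Z) = -2*Z
m(n) = -3
F(X, L) = -2 + X**2 - 3*L (F(X, L) = -2 + (X*X - 3*L) = -2 + (X**2 - 3*L) = -2 + X**2 - 3*L)
F(G(1, -12), -162) - (19*(x(-1) + 7) - 1*11272) = (-2 + 7**2 - 3*(-162)) - (19*(-2*(-1) + 7) - 1*11272) = (-2 + 49 + 486) - (19*(2 + 7) - 11272) = 533 - (19*9 - 11272) = 533 - (171 - 11272) = 533 - 1*(-11101) = 533 + 11101 = 11634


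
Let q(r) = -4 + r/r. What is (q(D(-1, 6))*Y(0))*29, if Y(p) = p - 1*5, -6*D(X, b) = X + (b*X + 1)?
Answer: 435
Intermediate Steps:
D(X, b) = -1/6 - X/6 - X*b/6 (D(X, b) = -(X + (b*X + 1))/6 = -(X + (X*b + 1))/6 = -(X + (1 + X*b))/6 = -(1 + X + X*b)/6 = -1/6 - X/6 - X*b/6)
Y(p) = -5 + p (Y(p) = p - 5 = -5 + p)
q(r) = -3 (q(r) = -4 + 1 = -3)
(q(D(-1, 6))*Y(0))*29 = -3*(-5 + 0)*29 = -3*(-5)*29 = 15*29 = 435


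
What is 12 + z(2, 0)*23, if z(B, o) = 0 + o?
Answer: 12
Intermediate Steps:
z(B, o) = o
12 + z(2, 0)*23 = 12 + 0*23 = 12 + 0 = 12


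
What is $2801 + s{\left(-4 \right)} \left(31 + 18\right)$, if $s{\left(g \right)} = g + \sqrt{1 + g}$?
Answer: $2605 + 49 i \sqrt{3} \approx 2605.0 + 84.87 i$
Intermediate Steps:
$2801 + s{\left(-4 \right)} \left(31 + 18\right) = 2801 + \left(-4 + \sqrt{1 - 4}\right) \left(31 + 18\right) = 2801 + \left(-4 + \sqrt{-3}\right) 49 = 2801 + \left(-4 + i \sqrt{3}\right) 49 = 2801 - \left(196 - 49 i \sqrt{3}\right) = 2605 + 49 i \sqrt{3}$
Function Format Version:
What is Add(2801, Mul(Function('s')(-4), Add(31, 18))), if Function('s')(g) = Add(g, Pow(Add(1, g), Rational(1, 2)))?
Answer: Add(2605, Mul(49, I, Pow(3, Rational(1, 2)))) ≈ Add(2605.0, Mul(84.870, I))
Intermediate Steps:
Add(2801, Mul(Function('s')(-4), Add(31, 18))) = Add(2801, Mul(Add(-4, Pow(Add(1, -4), Rational(1, 2))), Add(31, 18))) = Add(2801, Mul(Add(-4, Pow(-3, Rational(1, 2))), 49)) = Add(2801, Mul(Add(-4, Mul(I, Pow(3, Rational(1, 2)))), 49)) = Add(2801, Add(-196, Mul(49, I, Pow(3, Rational(1, 2))))) = Add(2605, Mul(49, I, Pow(3, Rational(1, 2))))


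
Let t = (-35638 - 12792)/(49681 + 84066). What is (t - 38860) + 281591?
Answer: 32464494627/133747 ≈ 2.4273e+5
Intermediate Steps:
t = -48430/133747 ≈ -0.36210
(t - 38860) + 281591 = (-48430/133747 - 38860) + 281591 = -5197456850/133747 + 281591 = 32464494627/133747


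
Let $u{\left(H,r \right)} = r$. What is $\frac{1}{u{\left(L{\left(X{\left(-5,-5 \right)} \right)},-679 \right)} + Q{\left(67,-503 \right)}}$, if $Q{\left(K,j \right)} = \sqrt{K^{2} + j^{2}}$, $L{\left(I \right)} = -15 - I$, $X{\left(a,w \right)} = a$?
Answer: $- \frac{679}{203543} - \frac{\sqrt{257498}}{203543} \approx -0.005829$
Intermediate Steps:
$\frac{1}{u{\left(L{\left(X{\left(-5,-5 \right)} \right)},-679 \right)} + Q{\left(67,-503 \right)}} = \frac{1}{-679 + \sqrt{67^{2} + \left(-503\right)^{2}}} = \frac{1}{-679 + \sqrt{4489 + 253009}} = \frac{1}{-679 + \sqrt{257498}}$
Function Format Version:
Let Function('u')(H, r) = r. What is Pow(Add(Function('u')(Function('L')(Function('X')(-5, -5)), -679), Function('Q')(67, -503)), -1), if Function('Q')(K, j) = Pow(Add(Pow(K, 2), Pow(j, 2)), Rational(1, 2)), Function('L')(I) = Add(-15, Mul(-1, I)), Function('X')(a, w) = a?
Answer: Add(Rational(-679, 203543), Mul(Rational(-1, 203543), Pow(257498, Rational(1, 2)))) ≈ -0.0058290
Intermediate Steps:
Pow(Add(Function('u')(Function('L')(Function('X')(-5, -5)), -679), Function('Q')(67, -503)), -1) = Pow(Add(-679, Pow(Add(Pow(67, 2), Pow(-503, 2)), Rational(1, 2))), -1) = Pow(Add(-679, Pow(Add(4489, 253009), Rational(1, 2))), -1) = Pow(Add(-679, Pow(257498, Rational(1, 2))), -1)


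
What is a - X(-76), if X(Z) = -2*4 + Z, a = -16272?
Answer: -16188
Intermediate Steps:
X(Z) = -8 + Z
a - X(-76) = -16272 - (-8 - 76) = -16272 - 1*(-84) = -16272 + 84 = -16188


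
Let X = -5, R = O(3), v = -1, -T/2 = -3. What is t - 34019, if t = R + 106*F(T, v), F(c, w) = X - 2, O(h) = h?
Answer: -34758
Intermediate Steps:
T = 6 (T = -2*(-3) = 6)
R = 3
F(c, w) = -7 (F(c, w) = -5 - 2 = -7)
t = -739 (t = 3 + 106*(-7) = 3 - 742 = -739)
t - 34019 = -739 - 34019 = -34758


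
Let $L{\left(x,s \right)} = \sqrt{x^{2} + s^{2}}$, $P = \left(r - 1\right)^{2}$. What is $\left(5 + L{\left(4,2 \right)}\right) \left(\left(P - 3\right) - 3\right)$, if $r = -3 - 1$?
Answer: $95 + 38 \sqrt{5} \approx 179.97$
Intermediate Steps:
$r = -4$
$P = 25$ ($P = \left(-4 - 1\right)^{2} = \left(-5\right)^{2} = 25$)
$L{\left(x,s \right)} = \sqrt{s^{2} + x^{2}}$
$\left(5 + L{\left(4,2 \right)}\right) \left(\left(P - 3\right) - 3\right) = \left(5 + \sqrt{2^{2} + 4^{2}}\right) \left(\left(25 - 3\right) - 3\right) = \left(5 + \sqrt{4 + 16}\right) \left(22 - 3\right) = \left(5 + \sqrt{20}\right) 19 = \left(5 + 2 \sqrt{5}\right) 19 = 95 + 38 \sqrt{5}$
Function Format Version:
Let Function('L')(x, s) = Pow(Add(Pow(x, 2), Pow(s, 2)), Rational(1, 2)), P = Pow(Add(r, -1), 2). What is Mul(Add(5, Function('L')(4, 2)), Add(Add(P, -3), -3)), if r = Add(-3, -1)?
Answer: Add(95, Mul(38, Pow(5, Rational(1, 2)))) ≈ 179.97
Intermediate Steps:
r = -4
P = 25 (P = Pow(Add(-4, -1), 2) = Pow(-5, 2) = 25)
Function('L')(x, s) = Pow(Add(Pow(s, 2), Pow(x, 2)), Rational(1, 2))
Mul(Add(5, Function('L')(4, 2)), Add(Add(P, -3), -3)) = Mul(Add(5, Pow(Add(Pow(2, 2), Pow(4, 2)), Rational(1, 2))), Add(Add(25, -3), -3)) = Mul(Add(5, Pow(Add(4, 16), Rational(1, 2))), Add(22, -3)) = Mul(Add(5, Pow(20, Rational(1, 2))), 19) = Mul(Add(5, Mul(2, Pow(5, Rational(1, 2)))), 19) = Add(95, Mul(38, Pow(5, Rational(1, 2))))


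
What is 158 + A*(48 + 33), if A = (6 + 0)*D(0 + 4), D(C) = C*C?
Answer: 7934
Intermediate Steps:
D(C) = C**2
A = 96 (A = (6 + 0)*(0 + 4)**2 = 6*4**2 = 6*16 = 96)
158 + A*(48 + 33) = 158 + 96*(48 + 33) = 158 + 96*81 = 158 + 7776 = 7934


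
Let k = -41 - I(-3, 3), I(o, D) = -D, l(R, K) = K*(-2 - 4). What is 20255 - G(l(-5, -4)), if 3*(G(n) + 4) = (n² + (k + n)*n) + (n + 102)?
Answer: 20137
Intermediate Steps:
l(R, K) = -6*K (l(R, K) = K*(-6) = -6*K)
k = -38 (k = -41 - (-1)*3 = -41 - 1*(-3) = -41 + 3 = -38)
G(n) = 30 + n/3 + n²/3 + n*(-38 + n)/3 (G(n) = -4 + ((n² + (-38 + n)*n) + (n + 102))/3 = -4 + ((n² + n*(-38 + n)) + (102 + n))/3 = -4 + (102 + n + n² + n*(-38 + n))/3 = -4 + (34 + n/3 + n²/3 + n*(-38 + n)/3) = 30 + n/3 + n²/3 + n*(-38 + n)/3)
20255 - G(l(-5, -4)) = 20255 - (30 - (-74)*(-4) + 2*(-6*(-4))²/3) = 20255 - (30 - 37/3*24 + (⅔)*24²) = 20255 - (30 - 296 + (⅔)*576) = 20255 - (30 - 296 + 384) = 20255 - 1*118 = 20255 - 118 = 20137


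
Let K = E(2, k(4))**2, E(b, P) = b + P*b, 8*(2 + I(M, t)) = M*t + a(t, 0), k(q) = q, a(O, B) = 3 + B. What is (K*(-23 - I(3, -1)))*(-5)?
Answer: 10500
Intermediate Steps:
I(M, t) = -13/8 + M*t/8 (I(M, t) = -2 + (M*t + (3 + 0))/8 = -2 + (M*t + 3)/8 = -2 + (3 + M*t)/8 = -2 + (3/8 + M*t/8) = -13/8 + M*t/8)
K = 100 (K = (2*(1 + 4))**2 = (2*5)**2 = 10**2 = 100)
(K*(-23 - I(3, -1)))*(-5) = (100*(-23 - (-13/8 + (1/8)*3*(-1))))*(-5) = (100*(-23 - (-13/8 - 3/8)))*(-5) = (100*(-23 - 1*(-2)))*(-5) = (100*(-23 + 2))*(-5) = (100*(-21))*(-5) = -2100*(-5) = 10500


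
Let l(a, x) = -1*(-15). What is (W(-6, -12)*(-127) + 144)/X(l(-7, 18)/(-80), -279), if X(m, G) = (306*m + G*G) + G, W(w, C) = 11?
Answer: -10024/620037 ≈ -0.016167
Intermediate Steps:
l(a, x) = 15
X(m, G) = G + G² + 306*m (X(m, G) = (306*m + G²) + G = (G² + 306*m) + G = G + G² + 306*m)
(W(-6, -12)*(-127) + 144)/X(l(-7, 18)/(-80), -279) = (11*(-127) + 144)/(-279 + (-279)² + 306*(15/(-80))) = (-1397 + 144)/(-279 + 77841 + 306*(15*(-1/80))) = -1253/(-279 + 77841 + 306*(-3/16)) = -1253/(-279 + 77841 - 459/8) = -1253/620037/8 = -1253*8/620037 = -10024/620037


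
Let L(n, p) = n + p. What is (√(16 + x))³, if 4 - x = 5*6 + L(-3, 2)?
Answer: -27*I ≈ -27.0*I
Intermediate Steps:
x = -25 (x = 4 - (5*6 + (-3 + 2)) = 4 - (30 - 1) = 4 - 1*29 = 4 - 29 = -25)
(√(16 + x))³ = (√(16 - 25))³ = (√(-9))³ = (3*I)³ = -27*I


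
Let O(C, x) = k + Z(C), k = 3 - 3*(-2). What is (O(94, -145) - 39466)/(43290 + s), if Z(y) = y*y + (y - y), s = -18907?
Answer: -30621/24383 ≈ -1.2558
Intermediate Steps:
Z(y) = y² (Z(y) = y² + 0 = y²)
k = 9 (k = 3 + 6 = 9)
O(C, x) = 9 + C²
(O(94, -145) - 39466)/(43290 + s) = ((9 + 94²) - 39466)/(43290 - 18907) = ((9 + 8836) - 39466)/24383 = (8845 - 39466)*(1/24383) = -30621*1/24383 = -30621/24383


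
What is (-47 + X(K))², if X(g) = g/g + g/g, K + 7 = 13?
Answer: 2025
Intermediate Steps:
K = 6 (K = -7 + 13 = 6)
X(g) = 2 (X(g) = 1 + 1 = 2)
(-47 + X(K))² = (-47 + 2)² = (-45)² = 2025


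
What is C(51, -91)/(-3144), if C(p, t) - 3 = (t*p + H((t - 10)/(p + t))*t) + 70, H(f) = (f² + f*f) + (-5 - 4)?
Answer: 3927491/2515200 ≈ 1.5615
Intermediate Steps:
H(f) = -9 + 2*f² (H(f) = (f² + f²) - 9 = 2*f² - 9 = -9 + 2*f²)
C(p, t) = 73 + p*t + t*(-9 + 2*(-10 + t)²/(p + t)²) (C(p, t) = 3 + ((t*p + (-9 + 2*((t - 10)/(p + t))²)*t) + 70) = 3 + ((p*t + (-9 + 2*((-10 + t)/(p + t))²)*t) + 70) = 3 + ((p*t + (-9 + 2*((-10 + t)²/(p + t)²))*t) + 70) = 3 + ((p*t + (-9 + 2*(-10 + t)²/(p + t)²)*t) + 70) = 3 + ((p*t + t*(-9 + 2*(-10 + t)²/(p + t)²)) + 70) = 3 + (70 + p*t + t*(-9 + 2*(-10 + t)²/(p + t)²)) = 73 + p*t + t*(-9 + 2*(-10 + t)²/(p + t)²))
C(51, -91)/(-3144) = (73 - 9*(-91) + 51*(-91) + 2*(-91)*(-10 - 91)²/(51 - 91)²)/(-3144) = (73 + 819 - 4641 + 2*(-91)*(-101)²/(-40)²)*(-1/3144) = (73 + 819 - 4641 + 2*(-91)*10201*(1/1600))*(-1/3144) = (73 + 819 - 4641 - 928291/800)*(-1/3144) = -3927491/800*(-1/3144) = 3927491/2515200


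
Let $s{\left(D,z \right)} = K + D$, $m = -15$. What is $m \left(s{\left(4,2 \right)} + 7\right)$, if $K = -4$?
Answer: $-105$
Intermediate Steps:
$s{\left(D,z \right)} = -4 + D$
$m \left(s{\left(4,2 \right)} + 7\right) = - 15 \left(\left(-4 + 4\right) + 7\right) = - 15 \left(0 + 7\right) = \left(-15\right) 7 = -105$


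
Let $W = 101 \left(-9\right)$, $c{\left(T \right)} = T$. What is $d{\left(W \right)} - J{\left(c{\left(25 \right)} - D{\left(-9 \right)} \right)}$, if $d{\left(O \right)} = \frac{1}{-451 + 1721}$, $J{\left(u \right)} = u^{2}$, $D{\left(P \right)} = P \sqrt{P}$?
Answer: $\frac{132081}{1270} - 1350 i \approx 104.0 - 1350.0 i$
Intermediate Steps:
$D{\left(P \right)} = P^{\frac{3}{2}}$
$W = -909$
$d{\left(O \right)} = \frac{1}{1270}$
$d{\left(W \right)} - J{\left(c{\left(25 \right)} - D{\left(-9 \right)} \right)} = \frac{1}{1270} - \left(25 - \left(-9\right)^{\frac{3}{2}}\right)^{2} = \frac{1}{1270} - \left(25 - - 27 i\right)^{2} = \frac{1}{1270} - \left(25 + 27 i\right)^{2}$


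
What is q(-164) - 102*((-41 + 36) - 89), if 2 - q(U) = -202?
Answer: 9792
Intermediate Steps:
q(U) = 204 (q(U) = 2 - 1*(-202) = 2 + 202 = 204)
q(-164) - 102*((-41 + 36) - 89) = 204 - 102*((-41 + 36) - 89) = 204 - 102*(-5 - 89) = 204 - 102*(-94) = 204 + 9588 = 9792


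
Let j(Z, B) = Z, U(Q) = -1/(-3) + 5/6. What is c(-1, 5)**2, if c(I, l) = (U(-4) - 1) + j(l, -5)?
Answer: 961/36 ≈ 26.694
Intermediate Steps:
U(Q) = 7/6 (U(Q) = -1*(-1/3) + 5*(1/6) = 1/3 + 5/6 = 7/6)
c(I, l) = 1/6 + l (c(I, l) = (7/6 - 1) + l = 1/6 + l)
c(-1, 5)**2 = (1/6 + 5)**2 = (31/6)**2 = 961/36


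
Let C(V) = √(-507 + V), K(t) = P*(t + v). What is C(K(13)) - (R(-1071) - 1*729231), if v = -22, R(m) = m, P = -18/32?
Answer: 730302 + I*√8031/4 ≈ 7.303e+5 + 22.404*I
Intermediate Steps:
P = -9/16 (P = -18*1/32 = -9/16 ≈ -0.56250)
K(t) = 99/8 - 9*t/16 (K(t) = -9*(t - 22)/16 = -9*(-22 + t)/16 = 99/8 - 9*t/16)
C(K(13)) - (R(-1071) - 1*729231) = √(-507 + (99/8 - 9/16*13)) - (-1071 - 1*729231) = √(-507 + (99/8 - 117/16)) - (-1071 - 729231) = √(-507 + 81/16) - 1*(-730302) = √(-8031/16) + 730302 = I*√8031/4 + 730302 = 730302 + I*√8031/4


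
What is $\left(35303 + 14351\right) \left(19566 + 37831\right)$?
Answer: $2849990638$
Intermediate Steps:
$\left(35303 + 14351\right) \left(19566 + 37831\right) = 49654 \cdot 57397 = 2849990638$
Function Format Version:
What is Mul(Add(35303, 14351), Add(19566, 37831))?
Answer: 2849990638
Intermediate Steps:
Mul(Add(35303, 14351), Add(19566, 37831)) = Mul(49654, 57397) = 2849990638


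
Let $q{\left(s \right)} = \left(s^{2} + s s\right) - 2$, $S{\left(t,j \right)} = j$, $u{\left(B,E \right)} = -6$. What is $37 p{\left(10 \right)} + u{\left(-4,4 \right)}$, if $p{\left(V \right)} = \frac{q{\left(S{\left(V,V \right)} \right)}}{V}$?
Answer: $\frac{3633}{5} \approx 726.6$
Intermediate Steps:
$q{\left(s \right)} = -2 + 2 s^{2}$ ($q{\left(s \right)} = \left(s^{2} + s^{2}\right) - 2 = 2 s^{2} - 2 = -2 + 2 s^{2}$)
$p{\left(V \right)} = \frac{-2 + 2 V^{2}}{V}$
$37 p{\left(10 \right)} + u{\left(-4,4 \right)} = 37 \left(- \frac{2}{10} + 2 \cdot 10\right) - 6 = 37 \left(\left(-2\right) \frac{1}{10} + 20\right) - 6 = 37 \left(- \frac{1}{5} + 20\right) - 6 = 37 \cdot \frac{99}{5} - 6 = \frac{3663}{5} - 6 = \frac{3633}{5}$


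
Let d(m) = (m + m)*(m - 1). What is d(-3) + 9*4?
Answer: 60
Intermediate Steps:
d(m) = 2*m*(-1 + m) (d(m) = (2*m)*(-1 + m) = 2*m*(-1 + m))
d(-3) + 9*4 = 2*(-3)*(-1 - 3) + 9*4 = 2*(-3)*(-4) + 36 = 24 + 36 = 60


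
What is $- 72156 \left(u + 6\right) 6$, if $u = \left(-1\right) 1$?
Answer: $-2164680$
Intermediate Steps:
$u = -1$
$- 72156 \left(u + 6\right) 6 = - 72156 \left(-1 + 6\right) 6 = - 72156 \cdot 5 \cdot 6 = \left(-72156\right) 30 = -2164680$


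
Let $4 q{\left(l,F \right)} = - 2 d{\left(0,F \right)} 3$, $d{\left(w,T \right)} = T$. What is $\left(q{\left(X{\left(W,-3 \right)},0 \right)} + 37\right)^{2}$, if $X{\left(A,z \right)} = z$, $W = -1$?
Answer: $1369$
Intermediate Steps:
$q{\left(l,F \right)} = - \frac{3 F}{2}$ ($q{\left(l,F \right)} = \frac{- 2 F 3}{4} = \frac{\left(-6\right) F}{4} = - \frac{3 F}{2}$)
$\left(q{\left(X{\left(W,-3 \right)},0 \right)} + 37\right)^{2} = \left(\left(- \frac{3}{2}\right) 0 + 37\right)^{2} = \left(0 + 37\right)^{2} = 37^{2} = 1369$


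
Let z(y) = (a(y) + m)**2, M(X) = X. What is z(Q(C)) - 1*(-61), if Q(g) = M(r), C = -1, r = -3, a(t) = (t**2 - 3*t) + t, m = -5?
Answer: 161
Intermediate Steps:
a(t) = t**2 - 2*t
Q(g) = -3
z(y) = (-5 + y*(-2 + y))**2 (z(y) = (y*(-2 + y) - 5)**2 = (-5 + y*(-2 + y))**2)
z(Q(C)) - 1*(-61) = (-5 - 3*(-2 - 3))**2 - 1*(-61) = (-5 - 3*(-5))**2 + 61 = (-5 + 15)**2 + 61 = 10**2 + 61 = 100 + 61 = 161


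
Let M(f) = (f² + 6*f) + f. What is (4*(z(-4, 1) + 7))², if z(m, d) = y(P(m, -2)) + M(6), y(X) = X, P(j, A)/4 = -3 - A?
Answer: 104976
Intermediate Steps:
P(j, A) = -12 - 4*A (P(j, A) = 4*(-3 - A) = -12 - 4*A)
M(f) = f² + 7*f
z(m, d) = 74 (z(m, d) = (-12 - 4*(-2)) + 6*(7 + 6) = (-12 + 8) + 6*13 = -4 + 78 = 74)
(4*(z(-4, 1) + 7))² = (4*(74 + 7))² = (4*81)² = 324² = 104976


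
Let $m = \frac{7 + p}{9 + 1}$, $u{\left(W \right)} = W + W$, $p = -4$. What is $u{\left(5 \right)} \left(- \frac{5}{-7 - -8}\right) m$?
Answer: $-15$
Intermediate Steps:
$u{\left(W \right)} = 2 W$
$m = \frac{3}{10}$ ($m = \frac{7 - 4}{9 + 1} = \frac{3}{10} \approx 0.3$)
$u{\left(5 \right)} \left(- \frac{5}{-7 - -8}\right) m = 2 \cdot 5 \left(- \frac{5}{-7 - -8}\right) \frac{3}{10} = 10 \left(- \frac{5}{-7 + 8}\right) \frac{3}{10} = 10 \left(- \frac{5}{1}\right) \frac{3}{10} = 10 \left(\left(-5\right) 1\right) \frac{3}{10} = 10 \left(-5\right) \frac{3}{10} = \left(-50\right) \frac{3}{10} = -15$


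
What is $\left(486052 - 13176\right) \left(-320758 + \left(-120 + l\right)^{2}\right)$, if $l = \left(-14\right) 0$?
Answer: $-144869345608$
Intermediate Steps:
$l = 0$
$\left(486052 - 13176\right) \left(-320758 + \left(-120 + l\right)^{2}\right) = \left(486052 - 13176\right) \left(-320758 + \left(-120 + 0\right)^{2}\right) = \left(486052 - 13176\right) \left(-320758 + \left(-120\right)^{2}\right) = 472876 \left(-320758 + 14400\right) = 472876 \left(-306358\right) = -144869345608$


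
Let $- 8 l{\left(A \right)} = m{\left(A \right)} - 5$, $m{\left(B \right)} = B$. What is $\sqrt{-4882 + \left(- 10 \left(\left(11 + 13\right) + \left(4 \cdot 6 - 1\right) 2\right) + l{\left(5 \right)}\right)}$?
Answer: $i \sqrt{5582} \approx 74.713 i$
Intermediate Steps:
$l{\left(A \right)} = \frac{5}{8} - \frac{A}{8}$ ($l{\left(A \right)} = - \frac{A - 5}{8} = - \frac{-5 + A}{8} = \frac{5}{8} - \frac{A}{8}$)
$\sqrt{-4882 + \left(- 10 \left(\left(11 + 13\right) + \left(4 \cdot 6 - 1\right) 2\right) + l{\left(5 \right)}\right)} = \sqrt{-4882 + \left(- 10 \left(\left(11 + 13\right) + \left(4 \cdot 6 - 1\right) 2\right) + \left(\frac{5}{8} - \frac{5}{8}\right)\right)} = \sqrt{-4882 + \left(- 10 \left(24 + \left(24 - 1\right) 2\right) + \left(\frac{5}{8} - \frac{5}{8}\right)\right)} = \sqrt{-4882 + \left(- 10 \left(24 + 23 \cdot 2\right) + 0\right)} = \sqrt{-4882 + \left(- 10 \left(24 + 46\right) + 0\right)} = \sqrt{-4882 + \left(\left(-10\right) 70 + 0\right)} = \sqrt{-4882 + \left(-700 + 0\right)} = \sqrt{-4882 - 700} = \sqrt{-5582} = i \sqrt{5582}$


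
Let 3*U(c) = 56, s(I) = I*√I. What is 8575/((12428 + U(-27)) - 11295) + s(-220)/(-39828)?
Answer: 5145/691 + 110*I*√55/9957 ≈ 7.4457 + 0.081931*I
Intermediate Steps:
s(I) = I^(3/2)
U(c) = 56/3 (U(c) = (⅓)*56 = 56/3)
8575/((12428 + U(-27)) - 11295) + s(-220)/(-39828) = 8575/((12428 + 56/3) - 11295) + (-220)^(3/2)/(-39828) = 8575/(37340/3 - 11295) - 440*I*√55*(-1/39828) = 8575/(3455/3) + 110*I*√55/9957 = 8575*(3/3455) + 110*I*√55/9957 = 5145/691 + 110*I*√55/9957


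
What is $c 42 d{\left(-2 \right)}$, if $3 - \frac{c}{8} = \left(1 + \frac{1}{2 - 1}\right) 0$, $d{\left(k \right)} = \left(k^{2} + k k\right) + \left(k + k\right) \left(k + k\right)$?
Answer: $24192$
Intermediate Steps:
$d{\left(k \right)} = 6 k^{2}$ ($d{\left(k \right)} = \left(k^{2} + k^{2}\right) + 2 k 2 k = 2 k^{2} + 4 k^{2} = 6 k^{2}$)
$c = 24$ ($c = 24 - 8 \left(1 + \frac{1}{2 - 1}\right) 0 = 24 - 8 \left(1 + 1^{-1}\right) 0 = 24 - 8 \left(1 + 1\right) 0 = 24 - 8 \cdot 2 \cdot 0 = 24 - 0 = 24 + 0 = 24$)
$c 42 d{\left(-2 \right)} = 24 \cdot 42 \cdot 6 \left(-2\right)^{2} = 1008 \cdot 6 \cdot 4 = 1008 \cdot 24 = 24192$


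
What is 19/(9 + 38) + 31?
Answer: 1476/47 ≈ 31.404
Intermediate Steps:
19/(9 + 38) + 31 = 19/47 + 31 = 1476/47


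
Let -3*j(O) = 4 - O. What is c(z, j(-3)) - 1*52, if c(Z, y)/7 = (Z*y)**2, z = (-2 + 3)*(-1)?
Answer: -125/9 ≈ -13.889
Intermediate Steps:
z = -1 (z = 1*(-1) = -1)
j(O) = -4/3 + O/3 (j(O) = -(4 - O)/3 = -4/3 + O/3)
c(Z, y) = 7*Z**2*y**2 (c(Z, y) = 7*(Z*y)**2 = 7*(Z**2*y**2) = 7*Z**2*y**2)
c(z, j(-3)) - 1*52 = 7*(-1)**2*(-4/3 + (1/3)*(-3))**2 - 1*52 = 7*1*(-4/3 - 1)**2 - 52 = 7*1*(-7/3)**2 - 52 = 7*1*(49/9) - 52 = 343/9 - 52 = -125/9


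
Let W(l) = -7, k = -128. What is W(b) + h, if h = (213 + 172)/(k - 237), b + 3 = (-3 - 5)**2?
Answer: -588/73 ≈ -8.0548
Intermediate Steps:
b = 61 (b = -3 + (-3 - 5)**2 = -3 + (-8)**2 = -3 + 64 = 61)
h = -77/73 (h = (213 + 172)/(-128 - 237) = 385/(-365) = 385*(-1/365) = -77/73 ≈ -1.0548)
W(b) + h = -7 - 77/73 = -588/73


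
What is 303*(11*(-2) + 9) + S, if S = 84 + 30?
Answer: -3825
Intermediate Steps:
S = 114
303*(11*(-2) + 9) + S = 303*(11*(-2) + 9) + 114 = 303*(-22 + 9) + 114 = 303*(-13) + 114 = -3939 + 114 = -3825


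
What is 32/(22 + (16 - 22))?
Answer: 2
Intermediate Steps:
32/(22 + (16 - 22)) = 32/(22 - 6) = 32/16 = (1/16)*32 = 2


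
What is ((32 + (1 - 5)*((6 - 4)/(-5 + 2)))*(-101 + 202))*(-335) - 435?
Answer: -3520145/3 ≈ -1.1734e+6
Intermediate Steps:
((32 + (1 - 5)*((6 - 4)/(-5 + 2)))*(-101 + 202))*(-335) - 435 = ((32 - 8/(-3))*101)*(-335) - 435 = ((32 - 8*(-1)/3)*101)*(-335) - 435 = ((32 - 4*(-⅔))*101)*(-335) - 435 = ((32 + 8/3)*101)*(-335) - 435 = ((104/3)*101)*(-335) - 435 = (10504/3)*(-335) - 435 = -3518840/3 - 435 = -3520145/3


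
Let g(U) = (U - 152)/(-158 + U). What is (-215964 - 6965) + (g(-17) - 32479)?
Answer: -44696231/175 ≈ -2.5541e+5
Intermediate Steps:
g(U) = (-152 + U)/(-158 + U)
(-215964 - 6965) + (g(-17) - 32479) = (-215964 - 6965) + ((-152 - 17)/(-158 - 17) - 32479) = -222929 + (-169/(-175) - 32479) = -222929 + (-1/175*(-169) - 32479) = -222929 + (169/175 - 32479) = -222929 - 5683656/175 = -44696231/175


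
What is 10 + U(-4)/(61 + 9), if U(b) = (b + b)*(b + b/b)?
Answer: 362/35 ≈ 10.343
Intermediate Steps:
U(b) = 2*b*(1 + b) (U(b) = (2*b)*(b + 1) = (2*b)*(1 + b) = 2*b*(1 + b))
10 + U(-4)/(61 + 9) = 10 + (2*(-4)*(1 - 4))/(61 + 9) = 10 + (2*(-4)*(-3))/70 = 10 + (1/70)*24 = 10 + 12/35 = 362/35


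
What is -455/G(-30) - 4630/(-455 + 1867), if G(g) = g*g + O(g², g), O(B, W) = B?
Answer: -448823/127080 ≈ -3.5318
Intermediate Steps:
G(g) = 2*g² (G(g) = g*g + g² = g² + g² = 2*g²)
-455/G(-30) - 4630/(-455 + 1867) = -455/(2*(-30)²) - 4630/(-455 + 1867) = -455/(2*900) - 4630/1412 = -455/1800 - 4630*1/1412 = -455*1/1800 - 2315/706 = -91/360 - 2315/706 = -448823/127080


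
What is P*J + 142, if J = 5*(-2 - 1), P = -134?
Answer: 2152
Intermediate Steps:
J = -15 (J = 5*(-3) = -15)
P*J + 142 = -134*(-15) + 142 = 2010 + 142 = 2152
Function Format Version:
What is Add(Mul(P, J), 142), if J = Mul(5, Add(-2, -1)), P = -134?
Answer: 2152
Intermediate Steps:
J = -15 (J = Mul(5, -3) = -15)
Add(Mul(P, J), 142) = Add(Mul(-134, -15), 142) = Add(2010, 142) = 2152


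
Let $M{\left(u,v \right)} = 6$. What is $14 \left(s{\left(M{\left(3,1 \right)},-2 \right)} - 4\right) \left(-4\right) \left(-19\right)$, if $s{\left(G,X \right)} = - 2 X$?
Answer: $0$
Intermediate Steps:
$14 \left(s{\left(M{\left(3,1 \right)},-2 \right)} - 4\right) \left(-4\right) \left(-19\right) = 14 \left(\left(-2\right) \left(-2\right) - 4\right) \left(-4\right) \left(-19\right) = 14 \left(4 - 4\right) \left(-4\right) \left(-19\right) = 14 \cdot 0 \left(-4\right) \left(-19\right) = 14 \cdot 0 \left(-19\right) = 0 \left(-19\right) = 0$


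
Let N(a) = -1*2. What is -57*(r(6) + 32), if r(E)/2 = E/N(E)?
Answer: -1482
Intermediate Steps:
N(a) = -2
r(E) = -E (r(E) = 2*(E/(-2)) = 2*(E*(-1/2)) = 2*(-E/2) = -E)
-57*(r(6) + 32) = -57*(-1*6 + 32) = -57*(-6 + 32) = -57*26 = -1482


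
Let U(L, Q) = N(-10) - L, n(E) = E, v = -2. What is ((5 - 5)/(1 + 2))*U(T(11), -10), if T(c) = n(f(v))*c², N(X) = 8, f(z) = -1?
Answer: 0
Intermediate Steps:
T(c) = -c²
U(L, Q) = 8 - L
((5 - 5)/(1 + 2))*U(T(11), -10) = ((5 - 5)/(1 + 2))*(8 - (-1)*11²) = (0/3)*(8 - (-1)*121) = (0*(⅓))*(8 - 1*(-121)) = 0*(8 + 121) = 0*129 = 0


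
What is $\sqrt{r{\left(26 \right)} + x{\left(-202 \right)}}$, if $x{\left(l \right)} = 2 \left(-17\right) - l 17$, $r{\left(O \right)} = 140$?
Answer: $2 \sqrt{885} \approx 59.498$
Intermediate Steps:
$x{\left(l \right)} = -34 - 17 l$
$\sqrt{r{\left(26 \right)} + x{\left(-202 \right)}} = \sqrt{140 - -3400} = \sqrt{140 + \left(-34 + 3434\right)} = \sqrt{140 + 3400} = \sqrt{3540} = 2 \sqrt{885}$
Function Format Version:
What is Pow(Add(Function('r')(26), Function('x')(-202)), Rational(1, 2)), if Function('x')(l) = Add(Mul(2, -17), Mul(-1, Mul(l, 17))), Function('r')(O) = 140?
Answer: Mul(2, Pow(885, Rational(1, 2))) ≈ 59.498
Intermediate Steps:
Function('x')(l) = Add(-34, Mul(-17, l)) (Function('x')(l) = Add(-34, Mul(-1, Mul(17, l))) = Add(-34, Mul(-17, l)))
Pow(Add(Function('r')(26), Function('x')(-202)), Rational(1, 2)) = Pow(Add(140, Add(-34, Mul(-17, -202))), Rational(1, 2)) = Pow(Add(140, Add(-34, 3434)), Rational(1, 2)) = Pow(Add(140, 3400), Rational(1, 2)) = Pow(3540, Rational(1, 2)) = Mul(2, Pow(885, Rational(1, 2)))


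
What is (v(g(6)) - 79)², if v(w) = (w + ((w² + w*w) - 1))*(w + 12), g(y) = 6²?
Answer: 15880284289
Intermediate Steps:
g(y) = 36
v(w) = (12 + w)*(-1 + w + 2*w²) (v(w) = (w + ((w² + w²) - 1))*(12 + w) = (w + (2*w² - 1))*(12 + w) = (w + (-1 + 2*w²))*(12 + w) = (-1 + w + 2*w²)*(12 + w) = (12 + w)*(-1 + w + 2*w²))
(v(g(6)) - 79)² = ((-12 + 2*36³ + 11*36 + 25*36²) - 79)² = ((-12 + 2*46656 + 396 + 25*1296) - 79)² = ((-12 + 93312 + 396 + 32400) - 79)² = (126096 - 79)² = 126017² = 15880284289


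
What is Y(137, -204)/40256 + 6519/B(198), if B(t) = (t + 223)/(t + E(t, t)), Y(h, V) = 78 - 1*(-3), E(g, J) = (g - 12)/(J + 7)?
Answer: 260995276809/84738880 ≈ 3080.0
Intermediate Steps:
E(g, J) = (-12 + g)/(7 + J)
Y(h, V) = 81 (Y(h, V) = 78 + 3 = 81)
B(t) = (223 + t)/(t + (-12 + t)/(7 + t)) (B(t) = (t + 223)/(t + (-12 + t)/(7 + t)) = (223 + t)/(t + (-12 + t)/(7 + t)))
Y(137, -204)/40256 + 6519/B(198) = 81/40256 + 6519/(((7 + 198)*(223 + 198)/(-12 + 198 + 198*(7 + 198)))) = 81*(1/40256) + 6519/((205*421/(-12 + 198 + 198*205))) = 81/40256 + 6519/((205*421/(-12 + 198 + 40590))) = 81/40256 + 6519/((205*421/40776)) = 81/40256 + 6519/(((1/40776)*205*421)) = 81/40256 + 6519/(86305/40776) = 81/40256 + 6519*(40776/86305) = 81/40256 + 6483384/2105 = 260995276809/84738880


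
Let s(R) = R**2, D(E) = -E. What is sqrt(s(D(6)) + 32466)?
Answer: sqrt(32502) ≈ 180.28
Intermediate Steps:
sqrt(s(D(6)) + 32466) = sqrt((-1*6)**2 + 32466) = sqrt((-6)**2 + 32466) = sqrt(36 + 32466) = sqrt(32502)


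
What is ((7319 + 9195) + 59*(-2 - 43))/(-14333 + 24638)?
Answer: 13859/10305 ≈ 1.3449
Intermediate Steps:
((7319 + 9195) + 59*(-2 - 43))/(-14333 + 24638) = (16514 + 59*(-45))/10305 = (16514 - 2655)*(1/10305) = 13859*(1/10305) = 13859/10305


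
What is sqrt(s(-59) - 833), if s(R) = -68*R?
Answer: 17*sqrt(11) ≈ 56.383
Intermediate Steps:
sqrt(s(-59) - 833) = sqrt(-68*(-59) - 833) = sqrt(4012 - 833) = sqrt(3179) = 17*sqrt(11)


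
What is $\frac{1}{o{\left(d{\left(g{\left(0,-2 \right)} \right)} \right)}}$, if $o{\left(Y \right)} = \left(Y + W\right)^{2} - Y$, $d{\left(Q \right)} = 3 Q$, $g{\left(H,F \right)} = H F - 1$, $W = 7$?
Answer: $\frac{1}{19} \approx 0.052632$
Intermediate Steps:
$g{\left(H,F \right)} = -1 + F H$ ($g{\left(H,F \right)} = F H - 1 = -1 + F H$)
$o{\left(Y \right)} = \left(7 + Y\right)^{2} - Y$ ($o{\left(Y \right)} = \left(Y + 7\right)^{2} - Y = \left(7 + Y\right)^{2} - Y$)
$\frac{1}{o{\left(d{\left(g{\left(0,-2 \right)} \right)} \right)}} = \frac{1}{\left(7 + 3 \left(-1 - 0\right)\right)^{2} - 3 \left(-1 - 0\right)} = \frac{1}{\left(7 + 3 \left(-1 + 0\right)\right)^{2} - 3 \left(-1 + 0\right)} = \frac{1}{\left(7 + 3 \left(-1\right)\right)^{2} - 3 \left(-1\right)} = \frac{1}{\left(7 - 3\right)^{2} - -3} = \frac{1}{4^{2} + 3} = \frac{1}{16 + 3} = \frac{1}{19}$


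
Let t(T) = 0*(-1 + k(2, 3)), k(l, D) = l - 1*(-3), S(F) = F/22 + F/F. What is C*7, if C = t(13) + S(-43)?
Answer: -147/22 ≈ -6.6818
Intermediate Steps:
S(F) = 1 + F/22 (S(F) = F*(1/22) + 1 = F/22 + 1 = 1 + F/22)
k(l, D) = 3 + l (k(l, D) = l + 3 = 3 + l)
t(T) = 0 (t(T) = 0*(-1 + (3 + 2)) = 0*(-1 + 5) = 0*4 = 0)
C = -21/22 (C = 0 + (1 + (1/22)*(-43)) = 0 + (1 - 43/22) = 0 - 21/22 = -21/22 ≈ -0.95455)
C*7 = -21/22*7 = -147/22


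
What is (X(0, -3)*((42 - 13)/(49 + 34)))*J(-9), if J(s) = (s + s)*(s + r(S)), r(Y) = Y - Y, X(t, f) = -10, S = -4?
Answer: -46980/83 ≈ -566.02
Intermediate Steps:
r(Y) = 0
J(s) = 2*s² (J(s) = (s + s)*(s + 0) = (2*s)*s = 2*s²)
(X(0, -3)*((42 - 13)/(49 + 34)))*J(-9) = (-10*(42 - 13)/(49 + 34))*(2*(-9)²) = (-290/83)*(2*81) = -290/83*162 = -46980/83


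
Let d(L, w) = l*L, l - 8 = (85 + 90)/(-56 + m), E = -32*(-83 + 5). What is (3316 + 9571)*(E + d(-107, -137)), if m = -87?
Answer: 3263568315/143 ≈ 2.2822e+7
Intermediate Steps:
E = 2496 (E = -32*(-78) = 2496)
l = 969/143 (l = 8 + (85 + 90)/(-56 - 87) = 8 + 175/(-143) = 8 + 175*(-1/143) = 8 - 175/143 = 969/143 ≈ 6.7762)
d(L, w) = 969*L/143
(3316 + 9571)*(E + d(-107, -137)) = (3316 + 9571)*(2496 + (969/143)*(-107)) = 12887*(2496 - 103683/143) = 12887*(253245/143) = 3263568315/143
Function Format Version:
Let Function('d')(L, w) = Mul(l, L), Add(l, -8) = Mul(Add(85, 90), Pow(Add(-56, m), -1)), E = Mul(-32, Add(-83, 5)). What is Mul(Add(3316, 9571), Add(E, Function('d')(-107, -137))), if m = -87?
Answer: Rational(3263568315, 143) ≈ 2.2822e+7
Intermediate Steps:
E = 2496 (E = Mul(-32, -78) = 2496)
l = Rational(969, 143) (l = Add(8, Mul(Add(85, 90), Pow(Add(-56, -87), -1))) = Add(8, Mul(175, Pow(-143, -1))) = Add(8, Mul(175, Rational(-1, 143))) = Add(8, Rational(-175, 143)) = Rational(969, 143) ≈ 6.7762)
Function('d')(L, w) = Mul(Rational(969, 143), L)
Mul(Add(3316, 9571), Add(E, Function('d')(-107, -137))) = Mul(Add(3316, 9571), Add(2496, Mul(Rational(969, 143), -107))) = Mul(12887, Add(2496, Rational(-103683, 143))) = Mul(12887, Rational(253245, 143)) = Rational(3263568315, 143)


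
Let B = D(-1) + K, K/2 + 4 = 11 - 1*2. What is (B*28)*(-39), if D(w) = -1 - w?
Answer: -10920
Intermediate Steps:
K = 10 (K = -8 + 2*(11 - 1*2) = -8 + 2*(11 - 2) = -8 + 2*9 = -8 + 18 = 10)
B = 10 (B = (-1 - 1*(-1)) + 10 = (-1 + 1) + 10 = 0 + 10 = 10)
(B*28)*(-39) = (10*28)*(-39) = 280*(-39) = -10920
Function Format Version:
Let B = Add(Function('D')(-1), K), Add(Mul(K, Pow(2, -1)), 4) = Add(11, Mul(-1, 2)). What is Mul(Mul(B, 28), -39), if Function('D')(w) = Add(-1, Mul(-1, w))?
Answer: -10920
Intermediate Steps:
K = 10 (K = Add(-8, Mul(2, Add(11, Mul(-1, 2)))) = Add(-8, Mul(2, Add(11, -2))) = Add(-8, Mul(2, 9)) = Add(-8, 18) = 10)
B = 10 (B = Add(Add(-1, Mul(-1, -1)), 10) = Add(Add(-1, 1), 10) = Add(0, 10) = 10)
Mul(Mul(B, 28), -39) = Mul(Mul(10, 28), -39) = Mul(280, -39) = -10920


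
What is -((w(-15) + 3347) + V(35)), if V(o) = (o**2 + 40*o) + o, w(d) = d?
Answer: -5992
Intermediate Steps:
V(o) = o**2 + 41*o
-((w(-15) + 3347) + V(35)) = -((-15 + 3347) + 35*(41 + 35)) = -(3332 + 35*76) = -(3332 + 2660) = -1*5992 = -5992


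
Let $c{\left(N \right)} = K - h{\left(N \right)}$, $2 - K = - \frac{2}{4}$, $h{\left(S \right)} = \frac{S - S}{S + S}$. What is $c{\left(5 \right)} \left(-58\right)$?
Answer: $-145$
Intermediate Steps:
$h{\left(S \right)} = 0$ ($h{\left(S \right)} = \frac{0}{2 S} = 0 \frac{1}{2 S} = 0$)
$K = \frac{5}{2}$ ($K = 2 - - \frac{2}{4} = 2 - \left(-2\right) \frac{1}{4} = 2 - - \frac{1}{2} = 2 + \frac{1}{2} = \frac{5}{2} \approx 2.5$)
$c{\left(N \right)} = \frac{5}{2}$ ($c{\left(N \right)} = \frac{5}{2} - 0 = \frac{5}{2} + 0 = \frac{5}{2}$)
$c{\left(5 \right)} \left(-58\right) = \frac{5}{2} \left(-58\right) = -145$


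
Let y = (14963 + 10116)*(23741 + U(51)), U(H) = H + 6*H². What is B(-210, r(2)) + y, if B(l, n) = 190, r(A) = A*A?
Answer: 988062632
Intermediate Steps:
r(A) = A²
y = 988062442 (y = (14963 + 10116)*(23741 + 51*(1 + 6*51)) = 25079*(23741 + 51*(1 + 306)) = 25079*(23741 + 51*307) = 25079*(23741 + 15657) = 25079*39398 = 988062442)
B(-210, r(2)) + y = 190 + 988062442 = 988062632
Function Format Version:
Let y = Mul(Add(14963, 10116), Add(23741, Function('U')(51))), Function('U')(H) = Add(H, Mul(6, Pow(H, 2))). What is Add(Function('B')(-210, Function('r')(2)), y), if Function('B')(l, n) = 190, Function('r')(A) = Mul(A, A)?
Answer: 988062632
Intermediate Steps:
Function('r')(A) = Pow(A, 2)
y = 988062442 (y = Mul(Add(14963, 10116), Add(23741, Mul(51, Add(1, Mul(6, 51))))) = Mul(25079, Add(23741, Mul(51, Add(1, 306)))) = Mul(25079, Add(23741, Mul(51, 307))) = Mul(25079, Add(23741, 15657)) = Mul(25079, 39398) = 988062442)
Add(Function('B')(-210, Function('r')(2)), y) = Add(190, 988062442) = 988062632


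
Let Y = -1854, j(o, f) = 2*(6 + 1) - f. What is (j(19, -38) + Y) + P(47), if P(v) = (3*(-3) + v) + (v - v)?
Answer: -1764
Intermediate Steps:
j(o, f) = 14 - f (j(o, f) = 2*7 - f = 14 - f)
P(v) = -9 + v (P(v) = (-9 + v) + 0 = -9 + v)
(j(19, -38) + Y) + P(47) = ((14 - 1*(-38)) - 1854) + (-9 + 47) = ((14 + 38) - 1854) + 38 = (52 - 1854) + 38 = -1802 + 38 = -1764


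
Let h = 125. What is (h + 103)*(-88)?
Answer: -20064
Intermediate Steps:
(h + 103)*(-88) = (125 + 103)*(-88) = 228*(-88) = -20064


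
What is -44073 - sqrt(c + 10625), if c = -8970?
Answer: -44073 - sqrt(1655) ≈ -44114.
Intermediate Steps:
-44073 - sqrt(c + 10625) = -44073 - sqrt(-8970 + 10625) = -44073 - sqrt(1655)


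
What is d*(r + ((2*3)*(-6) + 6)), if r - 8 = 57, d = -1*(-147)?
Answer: 5145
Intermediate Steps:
d = 147
r = 65 (r = 8 + 57 = 65)
d*(r + ((2*3)*(-6) + 6)) = 147*(65 + ((2*3)*(-6) + 6)) = 147*(65 + (6*(-6) + 6)) = 147*(65 + (-36 + 6)) = 147*(65 - 30) = 147*35 = 5145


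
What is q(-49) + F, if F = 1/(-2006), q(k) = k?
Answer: -98295/2006 ≈ -49.000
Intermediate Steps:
F = -1/2006 ≈ -0.00049850
q(-49) + F = -49 - 1/2006 = -98295/2006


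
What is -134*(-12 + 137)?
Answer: -16750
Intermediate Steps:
-134*(-12 + 137) = -134*125 = -16750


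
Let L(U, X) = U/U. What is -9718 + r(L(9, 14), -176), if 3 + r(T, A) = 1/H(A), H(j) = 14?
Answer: -136093/14 ≈ -9720.9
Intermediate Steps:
L(U, X) = 1
r(T, A) = -41/14 (r(T, A) = -3 + 1/14 = -41/14)
-9718 + r(L(9, 14), -176) = -9718 - 41/14 = -136093/14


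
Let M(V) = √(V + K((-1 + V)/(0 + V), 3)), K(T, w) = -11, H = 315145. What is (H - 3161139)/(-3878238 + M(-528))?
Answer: 29750517732/40541051173 + 53698*I*√11/40541051173 ≈ 0.73384 + 4.393e-6*I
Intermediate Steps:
M(V) = √(-11 + V) (M(V) = √(V - 11) = √(-11 + V))
(H - 3161139)/(-3878238 + M(-528)) = (315145 - 3161139)/(-3878238 + √(-11 - 528)) = -2845994/(-3878238 + √(-539)) = -2845994/(-3878238 + 7*I*√11)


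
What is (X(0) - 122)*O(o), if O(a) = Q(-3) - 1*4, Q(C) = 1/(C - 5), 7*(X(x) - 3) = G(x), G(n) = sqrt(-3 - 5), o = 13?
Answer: 3927/8 - 33*I*sqrt(2)/28 ≈ 490.88 - 1.6668*I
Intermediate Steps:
G(n) = 2*I*sqrt(2) (G(n) = sqrt(-8) = 2*I*sqrt(2))
X(x) = 3 + 2*I*sqrt(2)/7 (X(x) = 3 + (2*I*sqrt(2))/7 = 3 + 2*I*sqrt(2)/7)
Q(C) = 1/(-5 + C)
O(a) = -33/8 (O(a) = 1/(-5 - 3) - 1*4 = 1/(-8) - 4 = -1/8 - 4 = -33/8)
(X(0) - 122)*O(o) = ((3 + 2*I*sqrt(2)/7) - 122)*(-33/8) = (-119 + 2*I*sqrt(2)/7)*(-33/8) = 3927/8 - 33*I*sqrt(2)/28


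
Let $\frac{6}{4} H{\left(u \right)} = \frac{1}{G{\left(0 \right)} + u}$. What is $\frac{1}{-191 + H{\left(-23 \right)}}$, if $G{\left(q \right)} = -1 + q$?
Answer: $- \frac{36}{6877} \approx -0.0052348$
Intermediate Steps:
$H{\left(u \right)} = \frac{2}{3 \left(-1 + u\right)}$ ($H{\left(u \right)} = \frac{2}{3 \left(\left(-1 + 0\right) + u\right)} = \frac{2}{3 \left(-1 + u\right)}$)
$\frac{1}{-191 + H{\left(-23 \right)}} = \frac{1}{-191 + \frac{2}{3 \left(-1 - 23\right)}} = \frac{1}{-191 + \frac{2}{3 \left(-24\right)}} = \frac{1}{-191 + \frac{2}{3} \left(- \frac{1}{24}\right)} = \frac{1}{-191 - \frac{1}{36}} = \frac{1}{- \frac{6877}{36}} = - \frac{36}{6877}$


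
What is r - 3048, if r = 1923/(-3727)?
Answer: -11361819/3727 ≈ -3048.5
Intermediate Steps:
r = -1923/3727 (r = 1923*(-1/3727) = -1923/3727 ≈ -0.51596)
r - 3048 = -1923/3727 - 3048 = -11361819/3727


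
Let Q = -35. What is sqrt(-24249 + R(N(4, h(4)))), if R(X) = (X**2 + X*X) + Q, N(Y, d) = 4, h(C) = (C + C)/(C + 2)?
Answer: 2*I*sqrt(6063) ≈ 155.73*I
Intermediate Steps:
h(C) = 2*C/(2 + C) (h(C) = (2*C)/(2 + C) = 2*C/(2 + C))
R(X) = -35 + 2*X**2 (R(X) = (X**2 + X*X) - 35 = (X**2 + X**2) - 35 = 2*X**2 - 35 = -35 + 2*X**2)
sqrt(-24249 + R(N(4, h(4)))) = sqrt(-24249 + (-35 + 2*4**2)) = sqrt(-24249 + (-35 + 2*16)) = sqrt(-24249 + (-35 + 32)) = sqrt(-24249 - 3) = sqrt(-24252) = 2*I*sqrt(6063)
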